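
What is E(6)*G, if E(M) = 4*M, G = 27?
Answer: 648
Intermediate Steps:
E(6)*G = (4*6)*27 = 24*27 = 648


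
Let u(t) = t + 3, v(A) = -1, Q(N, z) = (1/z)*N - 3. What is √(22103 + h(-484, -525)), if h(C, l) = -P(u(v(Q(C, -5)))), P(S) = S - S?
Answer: 31*√23 ≈ 148.67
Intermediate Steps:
Q(N, z) = -3 + N/z (Q(N, z) = N/z - 3 = -3 + N/z)
u(t) = 3 + t
P(S) = 0
h(C, l) = 0 (h(C, l) = -1*0 = 0)
√(22103 + h(-484, -525)) = √(22103 + 0) = √22103 = 31*√23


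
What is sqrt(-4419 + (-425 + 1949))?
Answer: I*sqrt(2895) ≈ 53.805*I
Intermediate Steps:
sqrt(-4419 + (-425 + 1949)) = sqrt(-4419 + 1524) = sqrt(-2895) = I*sqrt(2895)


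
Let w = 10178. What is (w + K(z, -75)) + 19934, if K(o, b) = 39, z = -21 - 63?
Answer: 30151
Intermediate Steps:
z = -84
(w + K(z, -75)) + 19934 = (10178 + 39) + 19934 = 10217 + 19934 = 30151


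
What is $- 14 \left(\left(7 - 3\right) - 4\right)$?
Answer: $0$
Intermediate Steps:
$- 14 \left(\left(7 - 3\right) - 4\right) = - 14 \left(4 - 4\right) = \left(-14\right) 0 = 0$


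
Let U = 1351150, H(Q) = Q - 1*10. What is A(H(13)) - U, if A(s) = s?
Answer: -1351147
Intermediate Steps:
H(Q) = -10 + Q (H(Q) = Q - 10 = -10 + Q)
A(H(13)) - U = (-10 + 13) - 1*1351150 = 3 - 1351150 = -1351147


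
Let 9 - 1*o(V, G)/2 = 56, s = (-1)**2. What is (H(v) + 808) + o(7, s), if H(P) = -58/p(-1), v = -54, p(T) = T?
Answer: 772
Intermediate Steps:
s = 1
o(V, G) = -94 (o(V, G) = 18 - 2*56 = 18 - 112 = -94)
H(P) = 58 (H(P) = -58/(-1) = -58*(-1) = 58)
(H(v) + 808) + o(7, s) = (58 + 808) - 94 = 866 - 94 = 772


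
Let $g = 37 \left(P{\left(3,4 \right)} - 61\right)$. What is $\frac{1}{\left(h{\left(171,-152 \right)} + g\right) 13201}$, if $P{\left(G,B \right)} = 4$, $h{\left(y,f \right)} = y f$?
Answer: $- \frac{1}{370961301} \approx -2.6957 \cdot 10^{-9}$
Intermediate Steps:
$h{\left(y,f \right)} = f y$
$g = -2109$ ($g = 37 \left(4 - 61\right) = 37 \left(-57\right) = -2109$)
$\frac{1}{\left(h{\left(171,-152 \right)} + g\right) 13201} = \frac{1}{\left(\left(-152\right) 171 - 2109\right) 13201} = \frac{1}{-25992 - 2109} \cdot \frac{1}{13201} = \frac{1}{-28101} \cdot \frac{1}{13201} = \left(- \frac{1}{28101}\right) \frac{1}{13201} = - \frac{1}{370961301}$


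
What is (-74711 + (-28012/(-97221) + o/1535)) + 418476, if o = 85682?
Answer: 51309879882917/149234235 ≈ 3.4382e+5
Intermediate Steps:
(-74711 + (-28012/(-97221) + o/1535)) + 418476 = (-74711 + (-28012/(-97221) + 85682/1535)) + 418476 = (-74711 + (-28012*(-1/97221) + 85682*(1/1535))) + 418476 = (-74711 + (28012/97221 + 85682/1535)) + 418476 = (-74711 + 8373088142/149234235) + 418476 = -11141065842943/149234235 + 418476 = 51309879882917/149234235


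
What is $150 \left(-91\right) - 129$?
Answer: $-13779$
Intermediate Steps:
$150 \left(-91\right) - 129 = -13650 - 129 = -13779$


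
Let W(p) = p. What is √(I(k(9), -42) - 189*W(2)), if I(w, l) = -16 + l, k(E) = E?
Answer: 2*I*√109 ≈ 20.881*I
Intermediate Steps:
√(I(k(9), -42) - 189*W(2)) = √((-16 - 42) - 189*2) = √(-58 - 378) = √(-436) = 2*I*√109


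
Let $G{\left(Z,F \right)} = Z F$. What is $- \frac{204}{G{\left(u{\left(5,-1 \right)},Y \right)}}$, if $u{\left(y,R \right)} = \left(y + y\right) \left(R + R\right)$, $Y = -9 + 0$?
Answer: $- \frac{17}{15} \approx -1.1333$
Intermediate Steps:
$Y = -9$
$u{\left(y,R \right)} = 4 R y$ ($u{\left(y,R \right)} = 2 y 2 R = 4 R y$)
$G{\left(Z,F \right)} = F Z$
$- \frac{204}{G{\left(u{\left(5,-1 \right)},Y \right)}} = - \frac{204}{\left(-9\right) 4 \left(-1\right) 5} = - \frac{204}{\left(-9\right) \left(-20\right)} = - \frac{204}{180} = \left(-204\right) \frac{1}{180} = - \frac{17}{15}$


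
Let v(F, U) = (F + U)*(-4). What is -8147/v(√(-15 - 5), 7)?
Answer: 57029/276 - 8147*I*√5/138 ≈ 206.63 - 132.01*I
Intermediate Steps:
v(F, U) = -4*F - 4*U
-8147/v(√(-15 - 5), 7) = -8147/(-4*√(-15 - 5) - 4*7) = -8147/(-8*I*√5 - 28) = -8147/(-28 - 8*I*√5)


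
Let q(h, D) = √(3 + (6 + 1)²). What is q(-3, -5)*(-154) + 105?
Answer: 105 - 308*√13 ≈ -1005.5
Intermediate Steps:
q(h, D) = 2*√13 (q(h, D) = √(3 + 7²) = √(3 + 49) = √52 = 2*√13)
q(-3, -5)*(-154) + 105 = (2*√13)*(-154) + 105 = -308*√13 + 105 = 105 - 308*√13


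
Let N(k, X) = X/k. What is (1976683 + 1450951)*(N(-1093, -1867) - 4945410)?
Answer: -18527497218321742/1093 ≈ -1.6951e+13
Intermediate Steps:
(1976683 + 1450951)*(N(-1093, -1867) - 4945410) = (1976683 + 1450951)*(-1867/(-1093) - 4945410) = 3427634*(-1867*(-1/1093) - 4945410) = 3427634*(1867/1093 - 4945410) = 3427634*(-5405331263/1093) = -18527497218321742/1093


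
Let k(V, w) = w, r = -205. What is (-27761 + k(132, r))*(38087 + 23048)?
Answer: -1709701410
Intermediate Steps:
(-27761 + k(132, r))*(38087 + 23048) = (-27761 - 205)*(38087 + 23048) = -27966*61135 = -1709701410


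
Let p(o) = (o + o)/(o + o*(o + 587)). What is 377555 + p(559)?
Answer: 433055587/1147 ≈ 3.7756e+5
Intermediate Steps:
p(o) = 2*o/(o + o*(587 + o)) (p(o) = (2*o)/(o + o*(587 + o)) = 2*o/(o + o*(587 + o)))
377555 + p(559) = 377555 + 2/(588 + 559) = 377555 + 2/1147 = 433055587/1147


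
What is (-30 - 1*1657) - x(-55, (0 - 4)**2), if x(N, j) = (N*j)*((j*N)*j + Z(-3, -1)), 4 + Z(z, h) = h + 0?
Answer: -12396487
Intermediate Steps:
Z(z, h) = -4 + h (Z(z, h) = -4 + (h + 0) = -4 + h)
x(N, j) = N*j*(-5 + N*j**2) (x(N, j) = (N*j)*((j*N)*j + (-4 - 1)) = (N*j)*((N*j)*j - 5) = (N*j)*(N*j**2 - 5) = (N*j)*(-5 + N*j**2) = N*j*(-5 + N*j**2))
(-30 - 1*1657) - x(-55, (0 - 4)**2) = (-30 - 1*1657) - (-55)*(0 - 4)**2*(-5 - 55*(0 - 4)**4) = (-30 - 1657) - (-55)*(-4)**2*(-5 - 55*((-4)**2)**2) = -1687 - (-55)*16*(-5 - 55*16**2) = -1687 - (-55)*16*(-5 - 55*256) = -1687 - (-55)*16*(-5 - 14080) = -1687 - (-55)*16*(-14085) = -1687 - 1*12394800 = -1687 - 12394800 = -12396487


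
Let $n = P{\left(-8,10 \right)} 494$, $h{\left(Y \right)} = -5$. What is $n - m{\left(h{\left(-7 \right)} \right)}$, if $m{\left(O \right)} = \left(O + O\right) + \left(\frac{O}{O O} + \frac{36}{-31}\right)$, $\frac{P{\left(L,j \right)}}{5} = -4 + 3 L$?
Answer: $- \frac{10718039}{155} \approx -69149.0$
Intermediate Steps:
$P{\left(L,j \right)} = -20 + 15 L$ ($P{\left(L,j \right)} = 5 \left(-4 + 3 L\right) = -20 + 15 L$)
$m{\left(O \right)} = - \frac{36}{31} + \frac{1}{O} + 2 O$ ($m{\left(O \right)} = 2 O + \left(\frac{O}{O^{2}} + 36 \left(- \frac{1}{31}\right)\right) = 2 O - \left(\frac{36}{31} - \frac{O}{O^{2}}\right) = 2 O - \left(\frac{36}{31} - \frac{1}{O}\right) = - \frac{36}{31} + \frac{1}{O} + 2 O$)
$n = -69160$ ($n = \left(-20 + 15 \left(-8\right)\right) 494 = \left(-20 - 120\right) 494 = \left(-140\right) 494 = -69160$)
$n - m{\left(h{\left(-7 \right)} \right)} = -69160 - \left(- \frac{36}{31} + \frac{1}{-5} + 2 \left(-5\right)\right) = -69160 - \left(- \frac{36}{31} - \frac{1}{5} - 10\right) = -69160 - - \frac{1761}{155} = -69160 + \frac{1761}{155} = - \frac{10718039}{155}$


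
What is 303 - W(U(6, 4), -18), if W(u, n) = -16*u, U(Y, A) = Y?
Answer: 399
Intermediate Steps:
303 - W(U(6, 4), -18) = 303 - (-16)*6 = 303 - 1*(-96) = 303 + 96 = 399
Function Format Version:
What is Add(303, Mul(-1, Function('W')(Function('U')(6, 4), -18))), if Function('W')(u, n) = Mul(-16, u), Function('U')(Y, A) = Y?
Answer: 399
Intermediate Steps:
Add(303, Mul(-1, Function('W')(Function('U')(6, 4), -18))) = Add(303, Mul(-1, Mul(-16, 6))) = Add(303, Mul(-1, -96)) = Add(303, 96) = 399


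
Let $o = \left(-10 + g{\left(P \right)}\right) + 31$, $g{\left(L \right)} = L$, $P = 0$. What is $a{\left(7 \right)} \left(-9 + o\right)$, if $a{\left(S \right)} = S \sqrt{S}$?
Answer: $84 \sqrt{7} \approx 222.24$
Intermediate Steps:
$a{\left(S \right)} = S^{\frac{3}{2}}$
$o = 21$ ($o = \left(-10 + 0\right) + 31 = -10 + 31 = 21$)
$a{\left(7 \right)} \left(-9 + o\right) = 7^{\frac{3}{2}} \left(-9 + 21\right) = 7 \sqrt{7} \cdot 12 = 84 \sqrt{7}$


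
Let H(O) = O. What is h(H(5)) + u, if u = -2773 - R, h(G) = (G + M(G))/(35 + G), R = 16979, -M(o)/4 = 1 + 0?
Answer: -790079/40 ≈ -19752.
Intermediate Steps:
M(o) = -4 (M(o) = -4*(1 + 0) = -4*1 = -4)
h(G) = (-4 + G)/(35 + G) (h(G) = (G - 4)/(35 + G) = (-4 + G)/(35 + G))
u = -19752 (u = -2773 - 1*16979 = -2773 - 16979 = -19752)
h(H(5)) + u = (-4 + 5)/(35 + 5) - 19752 = 1/40 - 19752 = -790079/40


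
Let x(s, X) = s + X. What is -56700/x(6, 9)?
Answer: -3780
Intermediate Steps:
x(s, X) = X + s
-56700/x(6, 9) = -56700/(9 + 6) = -56700/15 = -810*14/3 = -3780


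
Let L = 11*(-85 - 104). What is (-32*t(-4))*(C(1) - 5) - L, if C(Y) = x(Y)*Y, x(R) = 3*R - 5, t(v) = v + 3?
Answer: 1855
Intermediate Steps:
t(v) = 3 + v
x(R) = -5 + 3*R
C(Y) = Y*(-5 + 3*Y) (C(Y) = (-5 + 3*Y)*Y = Y*(-5 + 3*Y))
L = -2079 (L = 11*(-189) = -2079)
(-32*t(-4))*(C(1) - 5) - L = (-32*(3 - 4))*(1*(-5 + 3*1) - 5) - 1*(-2079) = (-32*(-1))*(1*(-5 + 3) - 5) + 2079 = 32*(1*(-2) - 5) + 2079 = 32*(-2 - 5) + 2079 = 32*(-7) + 2079 = -224 + 2079 = 1855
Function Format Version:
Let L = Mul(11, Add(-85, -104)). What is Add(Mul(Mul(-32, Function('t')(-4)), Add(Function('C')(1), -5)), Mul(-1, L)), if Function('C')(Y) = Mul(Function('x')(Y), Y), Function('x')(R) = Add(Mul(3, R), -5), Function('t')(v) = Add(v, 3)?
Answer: 1855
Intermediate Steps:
Function('t')(v) = Add(3, v)
Function('x')(R) = Add(-5, Mul(3, R))
Function('C')(Y) = Mul(Y, Add(-5, Mul(3, Y))) (Function('C')(Y) = Mul(Add(-5, Mul(3, Y)), Y) = Mul(Y, Add(-5, Mul(3, Y))))
L = -2079 (L = Mul(11, -189) = -2079)
Add(Mul(Mul(-32, Function('t')(-4)), Add(Function('C')(1), -5)), Mul(-1, L)) = Add(Mul(Mul(-32, Add(3, -4)), Add(Mul(1, Add(-5, Mul(3, 1))), -5)), Mul(-1, -2079)) = Add(Mul(Mul(-32, -1), Add(Mul(1, Add(-5, 3)), -5)), 2079) = Add(Mul(32, Add(Mul(1, -2), -5)), 2079) = Add(Mul(32, Add(-2, -5)), 2079) = Add(Mul(32, -7), 2079) = Add(-224, 2079) = 1855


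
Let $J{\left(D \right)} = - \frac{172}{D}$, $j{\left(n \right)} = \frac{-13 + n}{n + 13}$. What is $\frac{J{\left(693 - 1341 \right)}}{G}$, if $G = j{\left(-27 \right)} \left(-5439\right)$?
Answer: $- \frac{43}{2517480} \approx -1.7081 \cdot 10^{-5}$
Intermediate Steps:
$j{\left(n \right)} = \frac{-13 + n}{13 + n}$
$G = -15540$ ($G = \frac{-13 - 27}{13 - 27} \left(-5439\right) = \frac{1}{-14} \left(-40\right) \left(-5439\right) = \left(- \frac{1}{14}\right) \left(-40\right) \left(-5439\right) = \frac{20}{7} \left(-5439\right) = -15540$)
$\frac{J{\left(693 - 1341 \right)}}{G} = \frac{\left(-172\right) \frac{1}{693 - 1341}}{-15540} = - \frac{172}{-648} \left(- \frac{1}{15540}\right) = \left(-172\right) \left(- \frac{1}{648}\right) \left(- \frac{1}{15540}\right) = \frac{43}{162} \left(- \frac{1}{15540}\right) = - \frac{43}{2517480}$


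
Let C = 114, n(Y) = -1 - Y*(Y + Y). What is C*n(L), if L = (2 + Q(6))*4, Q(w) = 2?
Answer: -58482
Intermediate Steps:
L = 16 (L = (2 + 2)*4 = 4*4 = 16)
n(Y) = -1 - 2*Y**2 (n(Y) = -1 - Y*2*Y = -1 - 2*Y**2)
C*n(L) = 114*(-1 - 2*16**2) = 114*(-1 - 2*256) = 114*(-1 - 512) = 114*(-513) = -58482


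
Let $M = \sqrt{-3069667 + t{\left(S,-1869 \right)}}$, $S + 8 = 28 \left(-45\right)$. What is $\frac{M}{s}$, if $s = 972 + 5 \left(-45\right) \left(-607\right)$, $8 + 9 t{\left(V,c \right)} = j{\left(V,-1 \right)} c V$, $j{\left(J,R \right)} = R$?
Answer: $\frac{i \sqrt{29996903}}{412641} \approx 0.013273 i$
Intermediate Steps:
$S = -1268$ ($S = -8 + 28 \left(-45\right) = -8 - 1260 = -1268$)
$t{\left(V,c \right)} = - \frac{8}{9} - \frac{V c}{9}$ ($t{\left(V,c \right)} = - \frac{8}{9} + \frac{- c V}{9} = - \frac{8}{9} + \frac{\left(-1\right) V c}{9} = - \frac{8}{9} - \frac{V c}{9}$)
$s = 137547$ ($s = 972 - -136575 = 972 + 136575 = 137547$)
$M = \frac{i \sqrt{29996903}}{3}$ ($M = \sqrt{-3069667 - \left(\frac{8}{9} - - \frac{789964}{3}\right)} = \sqrt{-3069667 - \frac{2369900}{9}} = \sqrt{- \frac{29996903}{9}} = \frac{i \sqrt{29996903}}{3} \approx 1825.6 i$)
$\frac{M}{s} = \frac{\frac{1}{3} i \sqrt{29996903}}{137547} = \frac{i \sqrt{29996903}}{3} \cdot \frac{1}{137547} = \frac{i \sqrt{29996903}}{412641}$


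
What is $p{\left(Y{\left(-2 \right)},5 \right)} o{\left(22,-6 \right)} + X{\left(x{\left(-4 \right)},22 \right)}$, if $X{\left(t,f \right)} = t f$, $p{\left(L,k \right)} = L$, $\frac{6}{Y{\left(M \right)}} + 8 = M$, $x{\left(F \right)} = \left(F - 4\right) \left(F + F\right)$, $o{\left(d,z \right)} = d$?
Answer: $\frac{6974}{5} \approx 1394.8$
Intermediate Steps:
$x{\left(F \right)} = 2 F \left(-4 + F\right)$ ($x{\left(F \right)} = \left(-4 + F\right) 2 F = 2 F \left(-4 + F\right)$)
$Y{\left(M \right)} = \frac{6}{-8 + M}$
$X{\left(t,f \right)} = f t$
$p{\left(Y{\left(-2 \right)},5 \right)} o{\left(22,-6 \right)} + X{\left(x{\left(-4 \right)},22 \right)} = \frac{6}{-8 - 2} \cdot 22 + 22 \cdot 2 \left(-4\right) \left(-4 - 4\right) = \frac{6}{-10} \cdot 22 + 22 \cdot 2 \left(-4\right) \left(-8\right) = 6 \left(- \frac{1}{10}\right) 22 + 22 \cdot 64 = \left(- \frac{3}{5}\right) 22 + 1408 = - \frac{66}{5} + 1408 = \frac{6974}{5}$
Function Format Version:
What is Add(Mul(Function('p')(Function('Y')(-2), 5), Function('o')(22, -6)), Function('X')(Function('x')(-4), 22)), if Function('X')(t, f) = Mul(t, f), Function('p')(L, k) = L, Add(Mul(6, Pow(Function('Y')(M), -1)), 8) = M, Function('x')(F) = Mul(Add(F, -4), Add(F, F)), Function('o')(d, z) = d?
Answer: Rational(6974, 5) ≈ 1394.8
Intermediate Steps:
Function('x')(F) = Mul(2, F, Add(-4, F)) (Function('x')(F) = Mul(Add(-4, F), Mul(2, F)) = Mul(2, F, Add(-4, F)))
Function('Y')(M) = Mul(6, Pow(Add(-8, M), -1))
Function('X')(t, f) = Mul(f, t)
Add(Mul(Function('p')(Function('Y')(-2), 5), Function('o')(22, -6)), Function('X')(Function('x')(-4), 22)) = Add(Mul(Mul(6, Pow(Add(-8, -2), -1)), 22), Mul(22, Mul(2, -4, Add(-4, -4)))) = Add(Mul(Mul(6, Pow(-10, -1)), 22), Mul(22, Mul(2, -4, -8))) = Add(Mul(Mul(6, Rational(-1, 10)), 22), Mul(22, 64)) = Add(Mul(Rational(-3, 5), 22), 1408) = Add(Rational(-66, 5), 1408) = Rational(6974, 5)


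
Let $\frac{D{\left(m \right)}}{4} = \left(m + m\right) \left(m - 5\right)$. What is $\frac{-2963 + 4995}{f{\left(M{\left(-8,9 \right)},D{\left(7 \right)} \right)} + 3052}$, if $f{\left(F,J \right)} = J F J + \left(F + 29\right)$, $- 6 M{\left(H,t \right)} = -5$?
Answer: $\frac{12192}{81211} \approx 0.15013$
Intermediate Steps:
$M{\left(H,t \right)} = \frac{5}{6}$ ($M{\left(H,t \right)} = \left(- \frac{1}{6}\right) \left(-5\right) = \frac{5}{6}$)
$D{\left(m \right)} = 8 m \left(-5 + m\right)$ ($D{\left(m \right)} = 4 \left(m + m\right) \left(m - 5\right) = 4 \cdot 2 m \left(-5 + m\right) = 8 m \left(-5 + m\right)$)
$f{\left(F,J \right)} = 29 + F + F J^{2}$ ($f{\left(F,J \right)} = F J J + \left(29 + F\right) = F J^{2} + \left(29 + F\right) = 29 + F + F J^{2}$)
$\frac{-2963 + 4995}{f{\left(M{\left(-8,9 \right)},D{\left(7 \right)} \right)} + 3052} = \frac{-2963 + 4995}{\left(29 + \frac{5}{6} + \frac{5 \left(8 \cdot 7 \left(-5 + 7\right)\right)^{2}}{6}\right) + 3052} = \frac{2032}{\left(29 + \frac{5}{6} + \frac{5 \left(8 \cdot 7 \cdot 2\right)^{2}}{6}\right) + 3052} = \frac{2032}{\left(29 + \frac{5}{6} + \frac{5 \cdot 112^{2}}{6}\right) + 3052} = \frac{2032}{\left(29 + \frac{5}{6} + \frac{5}{6} \cdot 12544\right) + 3052} = \frac{2032}{\left(29 + \frac{5}{6} + \frac{31360}{3}\right) + 3052} = \frac{2032}{\frac{62899}{6} + 3052} = \frac{2032}{\frac{81211}{6}} = 2032 \cdot \frac{6}{81211} = \frac{12192}{81211}$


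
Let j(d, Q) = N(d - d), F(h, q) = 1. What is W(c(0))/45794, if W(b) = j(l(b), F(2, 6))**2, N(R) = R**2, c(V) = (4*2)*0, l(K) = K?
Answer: 0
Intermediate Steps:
c(V) = 0 (c(V) = 8*0 = 0)
j(d, Q) = 0 (j(d, Q) = (d - d)**2 = 0**2 = 0)
W(b) = 0 (W(b) = 0**2 = 0)
W(c(0))/45794 = 0/45794 = 0*(1/45794) = 0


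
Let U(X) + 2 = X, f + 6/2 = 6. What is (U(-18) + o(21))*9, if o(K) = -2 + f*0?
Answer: -198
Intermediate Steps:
f = 3 (f = -3 + 6 = 3)
U(X) = -2 + X
o(K) = -2 (o(K) = -2 + 3*0 = -2 + 0 = -2)
(U(-18) + o(21))*9 = ((-2 - 18) - 2)*9 = (-20 - 2)*9 = -22*9 = -198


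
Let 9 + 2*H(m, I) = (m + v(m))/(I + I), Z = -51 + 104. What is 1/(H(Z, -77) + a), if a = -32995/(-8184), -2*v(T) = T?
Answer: -7161/3970 ≈ -1.8038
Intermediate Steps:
v(T) = -T/2
Z = 53
H(m, I) = -9/2 + m/(8*I) (H(m, I) = -9/2 + ((m - m/2)/(I + I))/2 = -9/2 + ((m/2)/((2*I)))/2 = -9/2 + ((m/2)*(1/(2*I)))/2 = -9/2 + (m/(4*I))/2 = -9/2 + m/(8*I))
a = 32995/8184 (a = -32995*(-1/8184) = 32995/8184 ≈ 4.0316)
1/(H(Z, -77) + a) = 1/((1/8)*(53 - 36*(-77))/(-77) + 32995/8184) = 1/((1/8)*(-1/77)*(53 + 2772) + 32995/8184) = 1/((1/8)*(-1/77)*2825 + 32995/8184) = 1/(-2825/616 + 32995/8184) = 1/(-3970/7161) = -7161/3970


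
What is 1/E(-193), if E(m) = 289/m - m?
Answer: 193/36960 ≈ 0.0052219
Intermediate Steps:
E(m) = -m + 289/m
1/E(-193) = 1/(-1*(-193) + 289/(-193)) = 1/(193 + 289*(-1/193)) = 1/(193 - 289/193) = 1/(36960/193) = 193/36960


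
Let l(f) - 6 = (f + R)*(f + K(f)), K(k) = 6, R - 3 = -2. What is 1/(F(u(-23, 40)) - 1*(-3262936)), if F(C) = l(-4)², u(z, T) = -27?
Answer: 1/3262936 ≈ 3.0647e-7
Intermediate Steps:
R = 1 (R = 3 - 2 = 1)
l(f) = 6 + (1 + f)*(6 + f) (l(f) = 6 + (f + 1)*(f + 6) = 6 + (1 + f)*(6 + f))
F(C) = 0 (F(C) = (12 + (-4)² + 7*(-4))² = (12 + 16 - 28)² = 0² = 0)
1/(F(u(-23, 40)) - 1*(-3262936)) = 1/(0 - 1*(-3262936)) = 1/(0 + 3262936) = 1/3262936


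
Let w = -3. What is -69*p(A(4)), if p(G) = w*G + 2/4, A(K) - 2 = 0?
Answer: 759/2 ≈ 379.50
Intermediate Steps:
A(K) = 2 (A(K) = 2 + 0 = 2)
p(G) = ½ - 3*G (p(G) = -3*G + 2/4 = -3*G + 2*(¼) = -3*G + ½ = ½ - 3*G)
-69*p(A(4)) = -69*(½ - 3*2) = -69*(½ - 6) = -69*(-11/2) = 759/2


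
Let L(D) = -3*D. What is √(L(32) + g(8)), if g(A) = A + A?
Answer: 4*I*√5 ≈ 8.9443*I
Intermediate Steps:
g(A) = 2*A
√(L(32) + g(8)) = √(-3*32 + 2*8) = √(-96 + 16) = √(-80) = 4*I*√5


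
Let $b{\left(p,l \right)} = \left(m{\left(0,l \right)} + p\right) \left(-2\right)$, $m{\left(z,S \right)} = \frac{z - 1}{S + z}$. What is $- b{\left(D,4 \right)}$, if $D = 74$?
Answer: $\frac{295}{2} \approx 147.5$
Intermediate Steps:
$m{\left(z,S \right)} = \frac{-1 + z}{S + z}$
$b{\left(p,l \right)} = - 2 p + \frac{2}{l}$ ($b{\left(p,l \right)} = \left(\frac{-1 + 0}{l + 0} + p\right) \left(-2\right) = \left(\frac{1}{l} \left(-1\right) + p\right) \left(-2\right) = \left(- \frac{1}{l} + p\right) \left(-2\right) = \left(p - \frac{1}{l}\right) \left(-2\right) = - 2 p + \frac{2}{l}$)
$- b{\left(D,4 \right)} = - (\left(-2\right) 74 + \frac{2}{4}) = - (-148 + 2 \cdot \frac{1}{4}) = - (-148 + \frac{1}{2}) = \left(-1\right) \left(- \frac{295}{2}\right) = \frac{295}{2}$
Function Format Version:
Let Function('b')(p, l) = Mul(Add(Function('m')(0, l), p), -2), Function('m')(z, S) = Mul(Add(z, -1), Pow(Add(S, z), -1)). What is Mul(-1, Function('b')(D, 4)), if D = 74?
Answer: Rational(295, 2) ≈ 147.50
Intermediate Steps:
Function('m')(z, S) = Mul(Pow(Add(S, z), -1), Add(-1, z)) (Function('m')(z, S) = Mul(Add(-1, z), Pow(Add(S, z), -1)) = Mul(Pow(Add(S, z), -1), Add(-1, z)))
Function('b')(p, l) = Add(Mul(-2, p), Mul(2, Pow(l, -1))) (Function('b')(p, l) = Mul(Add(Mul(Pow(Add(l, 0), -1), Add(-1, 0)), p), -2) = Mul(Add(Mul(Pow(l, -1), -1), p), -2) = Mul(Add(Mul(-1, Pow(l, -1)), p), -2) = Mul(Add(p, Mul(-1, Pow(l, -1))), -2) = Add(Mul(-2, p), Mul(2, Pow(l, -1))))
Mul(-1, Function('b')(D, 4)) = Mul(-1, Add(Mul(-2, 74), Mul(2, Pow(4, -1)))) = Mul(-1, Add(-148, Mul(2, Rational(1, 4)))) = Mul(-1, Add(-148, Rational(1, 2))) = Mul(-1, Rational(-295, 2)) = Rational(295, 2)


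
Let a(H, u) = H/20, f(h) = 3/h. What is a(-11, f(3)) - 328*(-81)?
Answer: 531349/20 ≈ 26567.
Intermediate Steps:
a(H, u) = H/20 (a(H, u) = H*(1/20) = H/20)
a(-11, f(3)) - 328*(-81) = (1/20)*(-11) - 328*(-81) = -11/20 + 26568 = 531349/20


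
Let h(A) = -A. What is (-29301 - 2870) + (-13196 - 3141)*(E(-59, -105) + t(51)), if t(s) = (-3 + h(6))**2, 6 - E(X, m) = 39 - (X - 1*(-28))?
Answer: -309900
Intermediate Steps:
E(X, m) = -5 + X (E(X, m) = 6 - (39 - (X - 1*(-28))) = 6 - (39 - (X + 28)) = 6 - (39 - (28 + X)) = 6 - (39 + (-28 - X)) = 6 - (11 - X) = 6 + (-11 + X) = -5 + X)
t(s) = 81 (t(s) = (-3 - 1*6)**2 = (-3 - 6)**2 = (-9)**2 = 81)
(-29301 - 2870) + (-13196 - 3141)*(E(-59, -105) + t(51)) = (-29301 - 2870) + (-13196 - 3141)*((-5 - 59) + 81) = -32171 - 16337*(-64 + 81) = -32171 - 16337*17 = -32171 - 277729 = -309900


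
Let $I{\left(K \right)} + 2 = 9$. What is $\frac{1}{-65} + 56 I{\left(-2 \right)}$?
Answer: $\frac{25479}{65} \approx 391.98$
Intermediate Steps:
$I{\left(K \right)} = 7$ ($I{\left(K \right)} = -2 + 9 = 7$)
$\frac{1}{-65} + 56 I{\left(-2 \right)} = \frac{1}{-65} + 56 \cdot 7 = - \frac{1}{65} + 392 = \frac{25479}{65}$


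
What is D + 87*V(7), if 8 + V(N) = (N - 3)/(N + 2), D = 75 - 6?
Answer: -1765/3 ≈ -588.33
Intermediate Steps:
D = 69
V(N) = -8 + (-3 + N)/(2 + N) (V(N) = -8 + (N - 3)/(N + 2) = -8 + (-3 + N)/(2 + N))
D + 87*V(7) = 69 + 87*((-19 - 7*7)/(2 + 7)) = 69 + 87*((-19 - 49)/9) = 69 + 87*((1/9)*(-68)) = 69 + 87*(-68/9) = 69 - 1972/3 = -1765/3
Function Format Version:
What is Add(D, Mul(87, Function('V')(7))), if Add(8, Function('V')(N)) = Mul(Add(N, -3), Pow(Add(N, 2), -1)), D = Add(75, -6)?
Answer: Rational(-1765, 3) ≈ -588.33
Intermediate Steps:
D = 69
Function('V')(N) = Add(-8, Mul(Pow(Add(2, N), -1), Add(-3, N))) (Function('V')(N) = Add(-8, Mul(Add(N, -3), Pow(Add(N, 2), -1))) = Add(-8, Mul(Add(-3, N), Pow(Add(2, N), -1))) = Add(-8, Mul(Pow(Add(2, N), -1), Add(-3, N))))
Add(D, Mul(87, Function('V')(7))) = Add(69, Mul(87, Mul(Pow(Add(2, 7), -1), Add(-19, Mul(-7, 7))))) = Add(69, Mul(87, Mul(Pow(9, -1), Add(-19, -49)))) = Add(69, Mul(87, Mul(Rational(1, 9), -68))) = Add(69, Mul(87, Rational(-68, 9))) = Add(69, Rational(-1972, 3)) = Rational(-1765, 3)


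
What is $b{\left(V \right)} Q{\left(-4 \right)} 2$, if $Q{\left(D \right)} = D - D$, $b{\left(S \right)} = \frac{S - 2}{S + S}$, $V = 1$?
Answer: $0$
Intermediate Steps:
$b{\left(S \right)} = \frac{-2 + S}{2 S}$
$Q{\left(D \right)} = 0$
$b{\left(V \right)} Q{\left(-4 \right)} 2 = \frac{-2 + 1}{2 \cdot 1} \cdot 0 \cdot 2 = \frac{1}{2} \cdot 1 \left(-1\right) 0 \cdot 2 = \left(- \frac{1}{2}\right) 0 \cdot 2 = 0 \cdot 2 = 0$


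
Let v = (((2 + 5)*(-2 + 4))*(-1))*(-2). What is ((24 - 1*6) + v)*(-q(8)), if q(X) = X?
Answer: -368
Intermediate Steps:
v = 28 (v = ((7*2)*(-1))*(-2) = (14*(-1))*(-2) = -14*(-2) = 28)
((24 - 1*6) + v)*(-q(8)) = ((24 - 1*6) + 28)*(-1*8) = ((24 - 6) + 28)*(-8) = (18 + 28)*(-8) = 46*(-8) = -368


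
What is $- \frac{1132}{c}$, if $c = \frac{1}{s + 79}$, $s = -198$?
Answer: $134708$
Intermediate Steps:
$c = - \frac{1}{119}$ ($c = \frac{1}{-198 + 79} = \frac{1}{-119} = - \frac{1}{119} \approx -0.0084034$)
$- \frac{1132}{c} = - \frac{1132}{- \frac{1}{119}} = \left(-1132\right) \left(-119\right) = 134708$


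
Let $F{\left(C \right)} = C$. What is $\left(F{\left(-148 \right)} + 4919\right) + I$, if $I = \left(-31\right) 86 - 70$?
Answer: $2035$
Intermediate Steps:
$I = -2736$ ($I = -2666 - 70 = -2736$)
$\left(F{\left(-148 \right)} + 4919\right) + I = \left(-148 + 4919\right) - 2736 = 4771 - 2736 = 2035$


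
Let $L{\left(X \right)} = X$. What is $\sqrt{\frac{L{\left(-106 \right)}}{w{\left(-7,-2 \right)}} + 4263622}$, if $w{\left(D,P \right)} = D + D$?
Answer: $\frac{\sqrt{208917849}}{7} \approx 2064.9$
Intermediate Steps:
$w{\left(D,P \right)} = 2 D$
$\sqrt{\frac{L{\left(-106 \right)}}{w{\left(-7,-2 \right)}} + 4263622} = \sqrt{\frac{1}{2 \left(-7\right)} \left(-106\right) + 4263622} = \sqrt{\frac{1}{-14} \left(-106\right) + 4263622} = \sqrt{\left(- \frac{1}{14}\right) \left(-106\right) + 4263622} = \sqrt{\frac{53}{7} + 4263622} = \sqrt{\frac{29845407}{7}} = \frac{\sqrt{208917849}}{7}$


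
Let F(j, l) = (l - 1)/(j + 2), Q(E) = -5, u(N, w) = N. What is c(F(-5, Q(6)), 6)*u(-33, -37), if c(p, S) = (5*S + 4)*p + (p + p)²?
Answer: -2772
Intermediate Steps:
F(j, l) = (-1 + l)/(2 + j)
c(p, S) = 4*p² + p*(4 + 5*S) (c(p, S) = (4 + 5*S)*p + (2*p)² = p*(4 + 5*S) + 4*p² = 4*p² + p*(4 + 5*S))
c(F(-5, Q(6)), 6)*u(-33, -37) = (((-1 - 5)/(2 - 5))*(4 + 4*((-1 - 5)/(2 - 5)) + 5*6))*(-33) = ((-6/(-3))*(4 + 4*(-6/(-3)) + 30))*(-33) = ((-⅓*(-6))*(4 + 4*(-⅓*(-6)) + 30))*(-33) = (2*(4 + 4*2 + 30))*(-33) = (2*(4 + 8 + 30))*(-33) = (2*42)*(-33) = 84*(-33) = -2772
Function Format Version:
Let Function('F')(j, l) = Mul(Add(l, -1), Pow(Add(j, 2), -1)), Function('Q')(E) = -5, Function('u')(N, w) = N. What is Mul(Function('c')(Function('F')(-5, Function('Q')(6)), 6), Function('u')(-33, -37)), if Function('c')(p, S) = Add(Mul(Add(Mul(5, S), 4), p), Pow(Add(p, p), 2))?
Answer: -2772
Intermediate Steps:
Function('F')(j, l) = Mul(Pow(Add(2, j), -1), Add(-1, l)) (Function('F')(j, l) = Mul(Add(-1, l), Pow(Add(2, j), -1)) = Mul(Pow(Add(2, j), -1), Add(-1, l)))
Function('c')(p, S) = Add(Mul(4, Pow(p, 2)), Mul(p, Add(4, Mul(5, S)))) (Function('c')(p, S) = Add(Mul(Add(4, Mul(5, S)), p), Pow(Mul(2, p), 2)) = Add(Mul(p, Add(4, Mul(5, S))), Mul(4, Pow(p, 2))) = Add(Mul(4, Pow(p, 2)), Mul(p, Add(4, Mul(5, S)))))
Mul(Function('c')(Function('F')(-5, Function('Q')(6)), 6), Function('u')(-33, -37)) = Mul(Mul(Mul(Pow(Add(2, -5), -1), Add(-1, -5)), Add(4, Mul(4, Mul(Pow(Add(2, -5), -1), Add(-1, -5))), Mul(5, 6))), -33) = Mul(Mul(Mul(Pow(-3, -1), -6), Add(4, Mul(4, Mul(Pow(-3, -1), -6)), 30)), -33) = Mul(Mul(Mul(Rational(-1, 3), -6), Add(4, Mul(4, Mul(Rational(-1, 3), -6)), 30)), -33) = Mul(Mul(2, Add(4, Mul(4, 2), 30)), -33) = Mul(Mul(2, Add(4, 8, 30)), -33) = Mul(Mul(2, 42), -33) = Mul(84, -33) = -2772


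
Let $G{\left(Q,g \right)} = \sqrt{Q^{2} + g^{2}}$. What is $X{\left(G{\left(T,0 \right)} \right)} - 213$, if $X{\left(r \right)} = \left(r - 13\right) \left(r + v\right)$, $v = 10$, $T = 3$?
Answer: $-343$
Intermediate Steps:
$X{\left(r \right)} = \left(-13 + r\right) \left(10 + r\right)$ ($X{\left(r \right)} = \left(r - 13\right) \left(r + 10\right) = \left(-13 + r\right) \left(10 + r\right)$)
$X{\left(G{\left(T,0 \right)} \right)} - 213 = \left(-130 + \left(\sqrt{3^{2} + 0^{2}}\right)^{2} - 3 \sqrt{3^{2} + 0^{2}}\right) - 213 = \left(-130 + \left(\sqrt{9 + 0}\right)^{2} - 3 \sqrt{9 + 0}\right) - 213 = \left(-130 + \left(\sqrt{9}\right)^{2} - 3 \sqrt{9}\right) - 213 = \left(-130 + 3^{2} - 9\right) - 213 = \left(-130 + 9 - 9\right) - 213 = -130 - 213 = -343$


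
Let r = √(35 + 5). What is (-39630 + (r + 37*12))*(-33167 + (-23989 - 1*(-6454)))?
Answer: 1986808572 - 101404*√10 ≈ 1.9865e+9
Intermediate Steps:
r = 2*√10 (r = √40 = 2*√10 ≈ 6.3246)
(-39630 + (r + 37*12))*(-33167 + (-23989 - 1*(-6454))) = (-39630 + (2*√10 + 37*12))*(-33167 + (-23989 - 1*(-6454))) = (-39630 + (2*√10 + 444))*(-33167 + (-23989 + 6454)) = (-39630 + (444 + 2*√10))*(-33167 - 17535) = (-39186 + 2*√10)*(-50702) = 1986808572 - 101404*√10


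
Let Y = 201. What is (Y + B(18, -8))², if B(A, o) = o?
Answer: 37249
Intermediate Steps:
(Y + B(18, -8))² = (201 - 8)² = 193² = 37249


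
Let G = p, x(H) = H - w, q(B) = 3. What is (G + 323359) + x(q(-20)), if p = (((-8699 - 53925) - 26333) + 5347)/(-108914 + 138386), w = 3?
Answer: 1588325473/4912 ≈ 3.2336e+5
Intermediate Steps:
p = -13935/4912 (p = ((-62624 - 26333) + 5347)/29472 = (-88957 + 5347)*(1/29472) = -83610*1/29472 = -13935/4912 ≈ -2.8369)
x(H) = -3 + H (x(H) = H - 1*3 = H - 3 = -3 + H)
G = -13935/4912 ≈ -2.8369
(G + 323359) + x(q(-20)) = (-13935/4912 + 323359) + (-3 + 3) = 1588325473/4912 + 0 = 1588325473/4912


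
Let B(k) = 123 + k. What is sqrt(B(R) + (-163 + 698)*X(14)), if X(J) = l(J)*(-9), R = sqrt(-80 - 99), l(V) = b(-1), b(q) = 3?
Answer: sqrt(-14322 + I*sqrt(179)) ≈ 0.0559 + 119.67*I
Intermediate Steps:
l(V) = 3
R = I*sqrt(179) (R = sqrt(-179) = I*sqrt(179) ≈ 13.379*I)
X(J) = -27 (X(J) = 3*(-9) = -27)
sqrt(B(R) + (-163 + 698)*X(14)) = sqrt((123 + I*sqrt(179)) + (-163 + 698)*(-27)) = sqrt((123 + I*sqrt(179)) + 535*(-27)) = sqrt((123 + I*sqrt(179)) - 14445) = sqrt(-14322 + I*sqrt(179))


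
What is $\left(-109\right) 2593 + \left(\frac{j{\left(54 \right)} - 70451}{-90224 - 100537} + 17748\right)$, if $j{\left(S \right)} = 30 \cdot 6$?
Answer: $- \frac{50530420258}{190761} \approx -2.6489 \cdot 10^{5}$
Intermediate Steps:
$j{\left(S \right)} = 180$
$\left(-109\right) 2593 + \left(\frac{j{\left(54 \right)} - 70451}{-90224 - 100537} + 17748\right) = \left(-109\right) 2593 + \left(\frac{180 - 70451}{-90224 - 100537} + 17748\right) = -282637 + \left(- \frac{70271}{-190761} + 17748\right) = -282637 + \left(\left(-70271\right) \left(- \frac{1}{190761}\right) + 17748\right) = -282637 + \left(\frac{70271}{190761} + 17748\right) = -282637 + \frac{3385696499}{190761} = - \frac{50530420258}{190761}$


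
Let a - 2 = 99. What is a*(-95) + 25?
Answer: -9570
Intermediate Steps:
a = 101 (a = 2 + 99 = 101)
a*(-95) + 25 = 101*(-95) + 25 = -9595 + 25 = -9570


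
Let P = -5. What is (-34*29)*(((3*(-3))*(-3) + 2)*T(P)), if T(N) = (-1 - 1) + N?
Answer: 200158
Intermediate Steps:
T(N) = -2 + N
(-34*29)*(((3*(-3))*(-3) + 2)*T(P)) = (-34*29)*(((3*(-3))*(-3) + 2)*(-2 - 5)) = -986*(-9*(-3) + 2)*(-7) = -986*(27 + 2)*(-7) = -28594*(-7) = -986*(-203) = 200158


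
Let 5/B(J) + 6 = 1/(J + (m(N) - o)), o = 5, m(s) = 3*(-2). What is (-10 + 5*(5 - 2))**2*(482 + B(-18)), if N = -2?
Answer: 84205/7 ≈ 12029.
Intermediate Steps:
m(s) = -6
B(J) = 5/(-6 + 1/(-11 + J)) (B(J) = 5/(-6 + 1/(J + (-6 - 1*5))) = 5/(-6 + 1/(J + (-6 - 5))) = 5/(-6 + 1/(J - 11)) = 5/(-6 + 1/(-11 + J)))
(-10 + 5*(5 - 2))**2*(482 + B(-18)) = (-10 + 5*(5 - 2))**2*(482 + 5*(11 - 1*(-18))/(-67 + 6*(-18))) = (-10 + 5*3)**2*(482 + 5*(11 + 18)/(-67 - 108)) = (-10 + 15)**2*(482 + 5*29/(-175)) = 5**2*(482 + 5*(-1/175)*29) = 25*(482 - 29/35) = 25*(16841/35) = 84205/7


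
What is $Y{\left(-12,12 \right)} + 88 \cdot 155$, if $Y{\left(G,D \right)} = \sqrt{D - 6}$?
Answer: $13640 + \sqrt{6} \approx 13642.0$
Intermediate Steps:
$Y{\left(G,D \right)} = \sqrt{-6 + D}$
$Y{\left(-12,12 \right)} + 88 \cdot 155 = \sqrt{-6 + 12} + 88 \cdot 155 = \sqrt{6} + 13640 = 13640 + \sqrt{6}$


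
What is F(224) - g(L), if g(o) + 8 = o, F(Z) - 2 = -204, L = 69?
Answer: -263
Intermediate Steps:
F(Z) = -202 (F(Z) = 2 - 204 = -202)
g(o) = -8 + o
F(224) - g(L) = -202 - (-8 + 69) = -202 - 1*61 = -202 - 61 = -263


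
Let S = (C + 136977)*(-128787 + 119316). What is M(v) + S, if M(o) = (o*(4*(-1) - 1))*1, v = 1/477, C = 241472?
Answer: -1709706558488/477 ≈ -3.5843e+9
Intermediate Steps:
v = 1/477 ≈ 0.0020964
M(o) = -5*o (M(o) = (o*(-4 - 1))*1 = (o*(-5))*1 = -5*o*1 = -5*o)
S = -3584290479 (S = (241472 + 136977)*(-128787 + 119316) = 378449*(-9471) = -3584290479)
M(v) + S = -5*1/477 - 3584290479 = -5/477 - 3584290479 = -1709706558488/477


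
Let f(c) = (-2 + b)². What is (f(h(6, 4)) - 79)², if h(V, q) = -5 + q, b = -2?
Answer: 3969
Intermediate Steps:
f(c) = 16 (f(c) = (-2 - 2)² = (-4)² = 16)
(f(h(6, 4)) - 79)² = (16 - 79)² = (-63)² = 3969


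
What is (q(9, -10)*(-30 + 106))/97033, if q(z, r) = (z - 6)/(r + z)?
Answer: -12/5107 ≈ -0.0023497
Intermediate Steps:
q(z, r) = (-6 + z)/(r + z)
(q(9, -10)*(-30 + 106))/97033 = (((-6 + 9)/(-10 + 9))*(-30 + 106))/97033 = ((3/(-1))*76)*(1/97033) = (-1*3*76)*(1/97033) = -3*76*(1/97033) = -228*1/97033 = -12/5107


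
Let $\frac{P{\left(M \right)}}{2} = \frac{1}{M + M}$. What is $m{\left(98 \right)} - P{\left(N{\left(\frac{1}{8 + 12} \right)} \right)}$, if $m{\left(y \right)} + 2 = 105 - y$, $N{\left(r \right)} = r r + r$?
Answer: $- \frac{295}{21} \approx -14.048$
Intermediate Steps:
$N{\left(r \right)} = r + r^{2}$ ($N{\left(r \right)} = r^{2} + r = r + r^{2}$)
$P{\left(M \right)} = \frac{1}{M}$ ($P{\left(M \right)} = \frac{2}{M + M} = \frac{2}{2 M} = 2 \frac{1}{2 M} = \frac{1}{M}$)
$m{\left(y \right)} = 103 - y$ ($m{\left(y \right)} = -2 - \left(-105 + y\right) = 103 - y$)
$m{\left(98 \right)} - P{\left(N{\left(\frac{1}{8 + 12} \right)} \right)} = \left(103 - 98\right) - \frac{1}{\frac{1}{8 + 12} \left(1 + \frac{1}{8 + 12}\right)} = \left(103 - 98\right) - \frac{1}{\frac{1}{20} \left(1 + \frac{1}{20}\right)} = 5 - \frac{1}{\frac{1}{20} \left(1 + \frac{1}{20}\right)} = 5 - \frac{1}{\frac{1}{20} \cdot \frac{21}{20}} = 5 - \frac{1}{\frac{21}{400}} = 5 - \frac{400}{21} = - \frac{295}{21}$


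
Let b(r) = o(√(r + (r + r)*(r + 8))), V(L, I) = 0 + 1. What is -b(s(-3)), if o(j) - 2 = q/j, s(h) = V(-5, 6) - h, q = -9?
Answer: -11/10 ≈ -1.1000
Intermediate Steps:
V(L, I) = 1
s(h) = 1 - h
o(j) = 2 - 9/j
b(r) = 2 - 9/√(r + 2*r*(8 + r)) (b(r) = 2 - 9/√(r + (r + r)*(r + 8)) = 2 - 9/√(r + (2*r)*(8 + r)) = 2 - 9/√(r + 2*r*(8 + r)))
-b(s(-3)) = -(2 - 9/√(2*(1 - 1*(-3))² + 17*(1 - 1*(-3)))) = -(2 - 9/√(2*(1 + 3)² + 17*(1 + 3))) = -(2 - 9/√(2*4² + 17*4)) = -(2 - 9/√(2*16 + 68)) = -(2 - 9/√(32 + 68)) = -(2 - 9/√100) = -(2 - 9*⅒) = -(2 - 9/10) = -1*11/10 = -11/10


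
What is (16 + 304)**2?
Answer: 102400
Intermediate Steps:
(16 + 304)**2 = 320**2 = 102400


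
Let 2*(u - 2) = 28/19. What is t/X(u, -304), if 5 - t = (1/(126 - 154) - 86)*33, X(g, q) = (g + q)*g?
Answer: -28748957/8334144 ≈ -3.4495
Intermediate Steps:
u = 52/19 (u = 2 + (28/19)/2 = 2 + (28*(1/19))/2 = 2 + (½)*(28/19) = 2 + 14/19 = 52/19 ≈ 2.7368)
X(g, q) = g*(g + q)
t = 79637/28 (t = 5 - (1/(126 - 154) - 86)*33 = 5 - (1/(-28) - 86)*33 = 5 - (-1/28 - 86)*33 = 5 - (-2409)*33/28 = 5 - 1*(-79497/28) = 5 + 79497/28 = 79637/28 ≈ 2844.2)
t/X(u, -304) = 79637/(28*((52*(52/19 - 304)/19))) = 79637/(28*(((52/19)*(-5724/19)))) = 79637/(28*(-297648/361)) = (79637/28)*(-361/297648) = -28748957/8334144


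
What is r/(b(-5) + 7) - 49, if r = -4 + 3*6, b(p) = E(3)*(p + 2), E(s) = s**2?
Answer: -497/10 ≈ -49.700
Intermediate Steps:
b(p) = 18 + 9*p (b(p) = 3**2*(p + 2) = 9*(2 + p) = 18 + 9*p)
r = 14 (r = -4 + 18 = 14)
r/(b(-5) + 7) - 49 = 14/((18 + 9*(-5)) + 7) - 49 = 14/((18 - 45) + 7) - 49 = 14/(-27 + 7) - 49 = 14/(-20) - 49 = -1/20*14 - 49 = -7/10 - 49 = -497/10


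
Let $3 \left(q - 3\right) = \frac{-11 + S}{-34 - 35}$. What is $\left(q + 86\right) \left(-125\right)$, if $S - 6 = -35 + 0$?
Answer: $- \frac{2307875}{207} \approx -11149.0$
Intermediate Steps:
$S = -29$ ($S = 6 + \left(-35 + 0\right) = 6 - 35 = -29$)
$q = \frac{661}{207}$ ($q = 3 + \frac{\left(-11 - 29\right) \frac{1}{-34 - 35}}{3} = 3 + \frac{\left(-40\right) \frac{1}{-69}}{3} = 3 + \frac{\left(-40\right) \left(- \frac{1}{69}\right)}{3} = 3 + \frac{1}{3} \cdot \frac{40}{69} = 3 + \frac{40}{207} = \frac{661}{207} \approx 3.1932$)
$\left(q + 86\right) \left(-125\right) = \left(\frac{661}{207} + 86\right) \left(-125\right) = \frac{18463}{207} \left(-125\right) = - \frac{2307875}{207}$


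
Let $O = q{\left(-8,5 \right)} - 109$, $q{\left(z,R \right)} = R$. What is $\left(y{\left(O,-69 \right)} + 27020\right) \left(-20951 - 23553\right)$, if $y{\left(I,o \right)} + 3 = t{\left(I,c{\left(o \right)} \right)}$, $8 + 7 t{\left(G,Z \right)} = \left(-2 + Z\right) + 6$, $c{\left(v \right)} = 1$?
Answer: $- \frac{8416418464}{7} \approx -1.2023 \cdot 10^{9}$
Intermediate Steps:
$O = -104$ ($O = 5 - 109 = -104$)
$t{\left(G,Z \right)} = - \frac{4}{7} + \frac{Z}{7}$ ($t{\left(G,Z \right)} = - \frac{8}{7} + \frac{\left(-2 + Z\right) + 6}{7} = - \frac{8}{7} + \frac{4 + Z}{7} = - \frac{8}{7} + \left(\frac{4}{7} + \frac{Z}{7}\right) = - \frac{4}{7} + \frac{Z}{7}$)
$y{\left(I,o \right)} = - \frac{24}{7}$ ($y{\left(I,o \right)} = -3 + \left(- \frac{4}{7} + \frac{1}{7} \cdot 1\right) = -3 + \left(- \frac{4}{7} + \frac{1}{7}\right) = -3 - \frac{3}{7} = - \frac{24}{7}$)
$\left(y{\left(O,-69 \right)} + 27020\right) \left(-20951 - 23553\right) = \left(- \frac{24}{7} + 27020\right) \left(-20951 - 23553\right) = \frac{189116}{7} \left(-44504\right) = - \frac{8416418464}{7}$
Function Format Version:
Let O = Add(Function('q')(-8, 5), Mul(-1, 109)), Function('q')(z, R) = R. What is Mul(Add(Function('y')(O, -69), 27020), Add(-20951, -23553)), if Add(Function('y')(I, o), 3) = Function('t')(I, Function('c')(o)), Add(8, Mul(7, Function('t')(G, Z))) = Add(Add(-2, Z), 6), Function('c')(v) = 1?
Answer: Rational(-8416418464, 7) ≈ -1.2023e+9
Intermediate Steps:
O = -104 (O = Add(5, Mul(-1, 109)) = Add(5, -109) = -104)
Function('t')(G, Z) = Add(Rational(-4, 7), Mul(Rational(1, 7), Z)) (Function('t')(G, Z) = Add(Rational(-8, 7), Mul(Rational(1, 7), Add(Add(-2, Z), 6))) = Add(Rational(-8, 7), Mul(Rational(1, 7), Add(4, Z))) = Add(Rational(-8, 7), Add(Rational(4, 7), Mul(Rational(1, 7), Z))) = Add(Rational(-4, 7), Mul(Rational(1, 7), Z)))
Function('y')(I, o) = Rational(-24, 7) (Function('y')(I, o) = Add(-3, Add(Rational(-4, 7), Mul(Rational(1, 7), 1))) = Add(-3, Add(Rational(-4, 7), Rational(1, 7))) = Add(-3, Rational(-3, 7)) = Rational(-24, 7))
Mul(Add(Function('y')(O, -69), 27020), Add(-20951, -23553)) = Mul(Add(Rational(-24, 7), 27020), Add(-20951, -23553)) = Mul(Rational(189116, 7), -44504) = Rational(-8416418464, 7)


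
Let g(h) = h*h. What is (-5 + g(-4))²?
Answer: 121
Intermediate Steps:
g(h) = h²
(-5 + g(-4))² = (-5 + (-4)²)² = (-5 + 16)² = 11² = 121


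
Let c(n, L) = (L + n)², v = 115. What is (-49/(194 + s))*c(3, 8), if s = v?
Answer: -5929/309 ≈ -19.188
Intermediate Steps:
s = 115
(-49/(194 + s))*c(3, 8) = (-49/(194 + 115))*(8 + 3)² = (-49/309)*11² = ((1/309)*(-49))*121 = -49/309*121 = -5929/309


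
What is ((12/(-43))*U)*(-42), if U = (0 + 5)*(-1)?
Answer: -2520/43 ≈ -58.605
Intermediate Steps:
U = -5 (U = 5*(-1) = -5)
((12/(-43))*U)*(-42) = ((12/(-43))*(-5))*(-42) = ((12*(-1/43))*(-5))*(-42) = -12/43*(-5)*(-42) = (60/43)*(-42) = -2520/43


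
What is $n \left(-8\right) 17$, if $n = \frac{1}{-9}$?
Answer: $\frac{136}{9} \approx 15.111$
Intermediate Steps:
$n = - \frac{1}{9} \approx -0.11111$
$n \left(-8\right) 17 = \left(- \frac{1}{9}\right) \left(-8\right) 17 = \frac{8}{9} \cdot 17 = \frac{136}{9}$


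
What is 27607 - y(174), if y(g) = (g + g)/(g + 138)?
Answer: 717753/26 ≈ 27606.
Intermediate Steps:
y(g) = 2*g/(138 + g) (y(g) = (2*g)/(138 + g) = 2*g/(138 + g))
27607 - y(174) = 27607 - 2*174/(138 + 174) = 27607 - 2*174/312 = 27607 - 1*29/26 = 27607 - 29/26 = 717753/26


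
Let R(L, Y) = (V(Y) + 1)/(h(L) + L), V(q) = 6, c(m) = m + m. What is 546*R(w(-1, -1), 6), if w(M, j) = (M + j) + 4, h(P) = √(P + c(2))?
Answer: -3822 + 1911*√6 ≈ 858.97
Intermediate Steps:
c(m) = 2*m
h(P) = √(4 + P) (h(P) = √(P + 2*2) = √(P + 4) = √(4 + P))
w(M, j) = 4 + M + j
R(L, Y) = 7/(L + √(4 + L)) (R(L, Y) = (6 + 1)/(√(4 + L) + L) = 7/(L + √(4 + L)))
546*R(w(-1, -1), 6) = 546*(7/((4 - 1 - 1) + √(4 + (4 - 1 - 1)))) = 546*(7/(2 + √(4 + 2))) = 546*(7/(2 + √6)) = 3822/(2 + √6)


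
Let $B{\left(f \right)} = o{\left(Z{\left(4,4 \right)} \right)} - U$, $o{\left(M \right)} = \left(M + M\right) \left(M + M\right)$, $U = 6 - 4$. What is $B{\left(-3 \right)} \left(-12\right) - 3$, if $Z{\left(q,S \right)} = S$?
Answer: $-747$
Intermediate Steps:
$U = 2$ ($U = 6 - 4 = 2$)
$o{\left(M \right)} = 4 M^{2}$ ($o{\left(M \right)} = 2 M 2 M = 4 M^{2}$)
$B{\left(f \right)} = 62$ ($B{\left(f \right)} = 4 \cdot 4^{2} - 2 = 4 \cdot 16 - 2 = 64 - 2 = 62$)
$B{\left(-3 \right)} \left(-12\right) - 3 = 62 \left(-12\right) - 3 = -744 - 3 = -747$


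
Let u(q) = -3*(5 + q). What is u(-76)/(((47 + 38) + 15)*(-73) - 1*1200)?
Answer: -213/8500 ≈ -0.025059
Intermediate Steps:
u(q) = -15 - 3*q
u(-76)/(((47 + 38) + 15)*(-73) - 1*1200) = (-15 - 3*(-76))/(((47 + 38) + 15)*(-73) - 1*1200) = (-15 + 228)/((85 + 15)*(-73) - 1200) = 213/(100*(-73) - 1200) = 213/(-7300 - 1200) = 213/(-8500) = 213*(-1/8500) = -213/8500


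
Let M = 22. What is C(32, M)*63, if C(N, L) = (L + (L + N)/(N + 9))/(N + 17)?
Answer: 8604/287 ≈ 29.979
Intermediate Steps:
C(N, L) = (L + (L + N)/(9 + N))/(17 + N)
C(32, M)*63 = ((32 + 10*22 + 22*32)/(153 + 32² + 26*32))*63 = ((32 + 220 + 704)/(153 + 1024 + 832))*63 = (956/2009)*63 = 8604/287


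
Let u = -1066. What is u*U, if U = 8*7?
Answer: -59696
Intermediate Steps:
U = 56
u*U = -1066*56 = -59696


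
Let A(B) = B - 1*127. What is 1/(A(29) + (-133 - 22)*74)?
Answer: -1/11568 ≈ -8.6445e-5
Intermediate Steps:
A(B) = -127 + B (A(B) = B - 127 = -127 + B)
1/(A(29) + (-133 - 22)*74) = 1/((-127 + 29) + (-133 - 22)*74) = 1/(-98 - 155*74) = 1/(-98 - 11470) = 1/(-11568) = -1/11568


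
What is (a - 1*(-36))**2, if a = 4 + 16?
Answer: 3136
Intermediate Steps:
a = 20
(a - 1*(-36))**2 = (20 - 1*(-36))**2 = (20 + 36)**2 = 56**2 = 3136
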